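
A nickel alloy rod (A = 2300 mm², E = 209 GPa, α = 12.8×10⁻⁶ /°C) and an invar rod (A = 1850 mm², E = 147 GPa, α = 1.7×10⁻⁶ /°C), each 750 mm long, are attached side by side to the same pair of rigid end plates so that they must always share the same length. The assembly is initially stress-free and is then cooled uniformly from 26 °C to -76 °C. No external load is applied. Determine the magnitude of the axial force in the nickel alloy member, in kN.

Equilibrium of a rigid end plate with no external load gives equal and opposite internal forces ±P in the two members. Since α_{nickel alloy} > α_{invar}, cooling drives the nickel alloy into tension and the invar into compression.
Equating the net (thermal + elastic) strains gives |α₁ − α₂|·ΔT = P·[1/(A₁E₁) + 1/(A₂E₂)].
|α₁ − α₂|·ΔT = 11.1×10⁻⁶ × 102 = 0.001132.
1/(A₁E₁) + 1/(A₂E₂) = 1/(2300×209×10³) + 1/(1850×147×10³) = 5.757×10⁻⁹ N⁻¹.
So P = 0.001132 / 5.757×10⁻⁹ = 196.6 kN.

P ≈ 197 kN (tensile in the nickel alloy)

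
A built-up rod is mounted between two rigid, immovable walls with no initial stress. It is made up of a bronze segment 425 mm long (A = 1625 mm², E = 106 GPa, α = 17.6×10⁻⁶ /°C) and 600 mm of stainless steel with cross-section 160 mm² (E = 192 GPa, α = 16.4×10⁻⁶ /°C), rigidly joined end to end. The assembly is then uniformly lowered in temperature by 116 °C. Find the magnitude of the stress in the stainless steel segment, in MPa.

σ ≈ 571 MPa (tensile)

Free thermal contraction of the whole bar: Σ αᵢΔT Lᵢ = 17.6×10⁻⁶×116×425 + 16.4×10⁻⁶×116×600 = 2.009 mm.
Since the ends are fixed, an axial force P builds up, equal in every segment, with P · Σ Lᵢ/(AᵢEᵢ) = δ_free.
Σ Lᵢ/(AᵢEᵢ) = 425/(1625×106×10³) + 600/(160×192×10³) = 2.2×10⁻⁵ mm/N.
P = 2.009 / 2.2×10⁻⁵ = 91330 N = 91.33 kN, tensile.
σ_{stainless steel} = P / A = 91330 / 160 = 570.8 MPa.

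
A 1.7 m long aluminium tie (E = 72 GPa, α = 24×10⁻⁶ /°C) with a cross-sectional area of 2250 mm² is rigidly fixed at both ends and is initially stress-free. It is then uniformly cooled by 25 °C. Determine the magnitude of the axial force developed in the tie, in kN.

With zero net strain, σ = E·αΔT = 72 GPa × 24×10⁻⁶ × 25 = 43.2 MPa.
P = AEαΔT = 2250 × 72×10³ × 24×10⁻⁶ × 25 = 97.2 kN (tensile).

P ≈ 97.2 kN (tensile)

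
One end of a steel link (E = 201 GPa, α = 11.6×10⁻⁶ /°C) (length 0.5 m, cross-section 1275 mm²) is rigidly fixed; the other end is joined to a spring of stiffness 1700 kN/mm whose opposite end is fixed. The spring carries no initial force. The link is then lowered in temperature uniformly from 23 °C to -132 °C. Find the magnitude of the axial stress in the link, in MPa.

σ ≈ 278 MPa (tensile)

If the spring were absent the link would shorten by αΔT L = 11.6×10⁻⁶ × 155 × 500 = 0.899 mm.
With a force P in the spring, the elastic change of the link is PL/(AE) and that of the spring is P/k; compatibility requires their sum to equal δ_free.
P [ L/(AE) + 1/k ] = δ_free → P [ 500/(1275×201×10³) + 1/(1700×10³) ] = 0.899.
P = 0.899 / 2.539×10⁻⁶ = 354000 N.
σ = P/A = 354000/1275 = 277.7 MPa.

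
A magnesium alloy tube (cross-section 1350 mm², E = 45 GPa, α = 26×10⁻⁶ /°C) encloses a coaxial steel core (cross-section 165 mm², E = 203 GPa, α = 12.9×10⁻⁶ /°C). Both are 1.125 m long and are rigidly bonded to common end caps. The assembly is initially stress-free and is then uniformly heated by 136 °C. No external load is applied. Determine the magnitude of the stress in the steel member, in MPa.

σ ≈ 233 MPa (tensile)

The magnesium alloy has the larger α, so on heating it would change length more than the steel if both were free. The rigid plates force a common final length, so the magnesium alloy is put into compression and the steel into tension, with equal and opposite forces P (no external load).
Compatibility of the two members (thermal + elastic change equal): (α₁ − α₂)ΔT = P·[1/(A₁E₁) + 1/(A₂E₂)].
|α₁ − α₂|·ΔT = 13.1×10⁻⁶ × 136 = 0.001782.
1/(A₁E₁) + 1/(A₂E₂) = 1/(1350×45×10³) + 1/(165×203×10³) = 4.632×10⁻⁸ N⁻¹.
P = 0.001782 / 4.632×10⁻⁸ = 38470 N = 38.47 kN.
σ_{steel} = P/A₂ = 38470/165 = 233.1 MPa, tensile.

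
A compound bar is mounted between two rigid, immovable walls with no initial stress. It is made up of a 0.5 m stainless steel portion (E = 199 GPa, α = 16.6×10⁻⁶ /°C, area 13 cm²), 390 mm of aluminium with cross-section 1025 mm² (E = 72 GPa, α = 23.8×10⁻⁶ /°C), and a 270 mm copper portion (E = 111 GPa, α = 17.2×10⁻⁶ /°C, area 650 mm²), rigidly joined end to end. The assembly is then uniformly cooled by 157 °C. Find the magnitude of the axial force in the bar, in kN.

P ≈ 318 kN (tensile)

Free thermal contraction of the whole bar: Σ αᵢΔT Lᵢ = 16.6×10⁻⁶×157×500 + 23.8×10⁻⁶×157×390 + 17.2×10⁻⁶×157×270 = 3.489 mm.
The walls prevent any net length change, so an axial force P (same in every segment) develops. Compatibility: P · Σ Lᵢ/(AᵢEᵢ) = δ_free.
The series flexibility is Σ Lᵢ/(AᵢEᵢ) = 500/(1300×199×10³) + 390/(1025×72×10³) + 270/(650×111×10³) = 1.096×10⁻⁵ mm/N.
So P = 3.489 / 1.096×10⁻⁵ = 318.4 kN, tensile.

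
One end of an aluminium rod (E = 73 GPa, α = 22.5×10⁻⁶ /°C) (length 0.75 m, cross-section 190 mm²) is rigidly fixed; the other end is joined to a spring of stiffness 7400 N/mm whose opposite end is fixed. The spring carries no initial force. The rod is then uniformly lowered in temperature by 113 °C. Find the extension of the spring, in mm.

δ ≈ 1.36 mm

Free thermal contraction: δ_free = αΔT L = 22.5×10⁻⁶ × 113 × 750 = 1.907 mm.
Let P be the tensile force in the spring. The rod extends elastically by PL/(AE) and the spring stretches by P/k; together these equal δ_free.
So P = δ_free / [L/(AE) + 1/k] = 1.907 / [ 750/(190×73×10³) + 1/(7400) ].
P = 1.907 / 0.0001892 = 10080 N.
Spring extension = P/k = 10080/(7400) = 1.362 mm.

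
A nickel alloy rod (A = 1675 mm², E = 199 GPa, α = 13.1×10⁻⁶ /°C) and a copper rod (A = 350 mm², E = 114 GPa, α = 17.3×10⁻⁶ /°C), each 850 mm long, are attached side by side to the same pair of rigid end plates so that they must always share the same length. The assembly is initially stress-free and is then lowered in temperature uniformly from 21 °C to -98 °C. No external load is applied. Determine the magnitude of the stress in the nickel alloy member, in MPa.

σ ≈ 10.6 MPa (compressive)

The copper has the larger α, so on cooling it would change length more than the nickel alloy if both were free. The rigid plates force a common final length, so the copper is put into tension and the nickel alloy into compression, with equal and opposite forces P (no external load).
Setting the final lengths equal and cancelling L: (α₁ − α₂)ΔT = P/(A₁E₁) + P/(A₂E₂).
|α₁ − α₂|·ΔT = 4.2×10⁻⁶ × 119 = 0.0004998.
1/(A₁E₁) + 1/(A₂E₂) = 1/(1675×199×10³) + 1/(350×114×10³) = 2.806×10⁻⁸ N⁻¹.
P = 0.0004998 / 2.806×10⁻⁸ = 17810 N = 17.81 kN.
σ_{nickel alloy} = P/A₁ = 17810/1675 = 10.63 MPa, compressive.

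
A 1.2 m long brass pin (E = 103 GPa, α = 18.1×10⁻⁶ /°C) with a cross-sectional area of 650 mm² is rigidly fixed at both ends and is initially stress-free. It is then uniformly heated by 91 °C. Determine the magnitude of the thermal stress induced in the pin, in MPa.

σ ≈ 170 MPa (compressive)

With length fixed, the mechanical strain must cancel the thermal strain αΔT = 18.1×10⁻⁶ × 91 = 1647.1×10⁻⁶.
Hence σ = E·αΔT = 103×10³ × 1647.1×10⁻⁶ = 169.7 MPa, compressive.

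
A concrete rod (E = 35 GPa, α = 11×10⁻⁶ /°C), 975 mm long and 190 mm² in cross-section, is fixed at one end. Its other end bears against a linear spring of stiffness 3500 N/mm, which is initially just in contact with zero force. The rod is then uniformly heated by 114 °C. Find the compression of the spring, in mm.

Free thermal expansion: δ_free = αΔT L = 11×10⁻⁶ × 114 × 975 = 1.223 mm.
With a force P in the spring, the elastic change of the rod is PL/(AE) and that of the spring is P/k; compatibility requires their sum to equal δ_free.
So P = δ_free / [L/(AE) + 1/k] = 1.223 / [ 975/(190×35×10³) + 1/(3500) ].
P = 1.223 / 0.0004323 = 2828 N.
Spring compression = P/k = 2828/(3500) = 0.808 mm.

δ ≈ 0.808 mm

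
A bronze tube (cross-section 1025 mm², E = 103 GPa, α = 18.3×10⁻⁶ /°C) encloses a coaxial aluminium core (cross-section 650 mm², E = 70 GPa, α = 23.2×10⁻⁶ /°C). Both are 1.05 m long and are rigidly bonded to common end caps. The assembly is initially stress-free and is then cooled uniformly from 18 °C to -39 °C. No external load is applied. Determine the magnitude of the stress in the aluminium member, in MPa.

Both members must finish at the same length. With the larger α, the aluminium tends to over-contract; the plates restrain it, putting the aluminium in tension and the bronze in compression. With no external load the two internal forces are equal and opposite, magnitude P.
Equating the net (thermal + elastic) strains gives |α₁ − α₂|·ΔT = P·[1/(A₁E₁) + 1/(A₂E₂)].
|α₁ − α₂|·ΔT = 4.9×10⁻⁶ × 57 = 0.0002793.
1/(A₁E₁) + 1/(A₂E₂) = 1/(1025×103×10³) + 1/(650×70×10³) = 3.145×10⁻⁸ N⁻¹.
P = 0.0002793 / 3.145×10⁻⁸ = 8881 N = 8.881 kN.
σ_{aluminium} = P/A₂ = 8881/650 = 13.66 MPa, tensile.

σ ≈ 13.7 MPa (tensile)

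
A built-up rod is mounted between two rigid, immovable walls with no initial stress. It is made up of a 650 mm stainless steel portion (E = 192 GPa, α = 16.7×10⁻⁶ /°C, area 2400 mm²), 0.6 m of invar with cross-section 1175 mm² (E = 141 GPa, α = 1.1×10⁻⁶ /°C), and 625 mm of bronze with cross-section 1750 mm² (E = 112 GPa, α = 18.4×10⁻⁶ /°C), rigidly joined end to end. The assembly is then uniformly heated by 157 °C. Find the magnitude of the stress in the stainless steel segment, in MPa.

Free thermal expansion of the whole bar: Σ αᵢΔT Lᵢ = 16.7×10⁻⁶×157×650 + 1.1×10⁻⁶×157×600 + 18.4×10⁻⁶×157×625 = 3.613 mm.
The walls prevent any net length change, so an axial force P (same in every segment) develops. Compatibility: P · Σ Lᵢ/(AᵢEᵢ) = δ_free.
The series flexibility is Σ Lᵢ/(AᵢEᵢ) = 650/(2400×192×10³) + 600/(1175×141×10³) + 625/(1750×112×10³) = 8.221×10⁻⁶ mm/N.
P = 3.613 / 8.221×10⁻⁶ = 439500 N = 439.5 kN, compressive.
σ_{stainless steel} = P / A = 439500 / 2400 = 183.1 MPa.

σ ≈ 183 MPa (compressive)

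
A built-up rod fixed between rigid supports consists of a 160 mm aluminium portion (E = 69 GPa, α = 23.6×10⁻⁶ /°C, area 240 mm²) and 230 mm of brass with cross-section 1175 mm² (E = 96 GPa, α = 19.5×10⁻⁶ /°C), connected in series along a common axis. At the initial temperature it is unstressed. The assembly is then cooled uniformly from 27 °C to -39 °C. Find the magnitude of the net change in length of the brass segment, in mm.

With the walls removed the bar would change length by δ_free = Σ αᵢΔT Lᵢ = 23.6×10⁻⁶×66×160 + 19.5×10⁻⁶×66×230 = 0.5452 mm.
The walls prevent any net length change, so an axial force P (same in every segment) develops. Compatibility: P · Σ Lᵢ/(AᵢEᵢ) = δ_free.
The series flexibility is Σ Lᵢ/(AᵢEᵢ) = 160/(240×69×10³) + 230/(1175×96×10³) = 1.17×10⁻⁵ mm/N.
So P = 0.5452 / 1.17×10⁻⁵ = 46.6 kN, tensile.
For the brass segment, free thermal change = 19.5×10⁻⁶×66×230 = 0.296 mm and elastic change from P = 46600×230/(1175×96×10³) = 0.09501 mm; these oppose, so the net change is 0.201 mm (segment shortens).

|ΔL| ≈ 0.201 mm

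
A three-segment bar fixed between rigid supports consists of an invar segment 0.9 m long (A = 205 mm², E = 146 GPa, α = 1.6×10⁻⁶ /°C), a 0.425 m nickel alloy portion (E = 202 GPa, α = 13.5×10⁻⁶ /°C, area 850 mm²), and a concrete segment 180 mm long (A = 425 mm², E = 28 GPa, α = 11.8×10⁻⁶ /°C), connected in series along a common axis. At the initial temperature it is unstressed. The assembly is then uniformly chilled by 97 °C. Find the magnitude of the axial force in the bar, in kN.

If the supports were absent, the total length change would be Σ αᵢΔT Lᵢ = 1.6×10⁻⁶×97×900 + 13.5×10⁻⁶×97×425 + 11.8×10⁻⁶×97×180 = 0.9022 mm.
The rigid supports impose zero overall length change; the single axial force P common to all segments must satisfy P Σ Lᵢ/(AᵢEᵢ) = δ_free.
Σ Lᵢ/(AᵢEᵢ) = 900/(205×146×10³) + 425/(850×202×10³) + 180/(425×28×10³) = 4.767×10⁻⁵ mm/N.
Hence P = δ_free / Σ(L/AE) = 0.9022/4.767×10⁻⁵ = 18.93 kN (tensile).

P ≈ 18.9 kN (tensile)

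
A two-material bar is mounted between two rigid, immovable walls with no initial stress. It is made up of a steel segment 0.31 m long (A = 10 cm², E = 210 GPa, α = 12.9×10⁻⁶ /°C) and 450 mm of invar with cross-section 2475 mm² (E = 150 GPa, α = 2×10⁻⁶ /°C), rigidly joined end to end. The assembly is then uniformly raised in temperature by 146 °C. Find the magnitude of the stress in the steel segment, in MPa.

σ ≈ 266 MPa (compressive)

With the walls removed the bar would change length by δ_free = Σ αᵢΔT Lᵢ = 12.9×10⁻⁶×146×310 + 2×10⁻⁶×146×450 = 0.7153 mm.
Since the ends are fixed, an axial force P builds up, equal in every segment, with P · Σ Lᵢ/(AᵢEᵢ) = δ_free.
Σ Lᵢ/(AᵢEᵢ) = 310/(1000×210×10³) + 450/(2475×150×10³) = 2.688×10⁻⁶ mm/N.
P = 0.7153 / 2.688×10⁻⁶ = 266100 N = 266.1 kN, compressive.
σ_{steel} = P / A = 266100 / 1000 = 266.1 MPa.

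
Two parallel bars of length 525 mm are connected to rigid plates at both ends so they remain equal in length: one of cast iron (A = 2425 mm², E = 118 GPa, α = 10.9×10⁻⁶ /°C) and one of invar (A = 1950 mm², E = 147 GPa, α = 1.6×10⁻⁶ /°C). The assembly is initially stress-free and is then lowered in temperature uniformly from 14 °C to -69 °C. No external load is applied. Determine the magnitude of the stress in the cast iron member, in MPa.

σ ≈ 45.6 MPa (tensile)

Equilibrium of a rigid end plate with no external load gives equal and opposite internal forces ±P in the two members. Since α_{cast iron} > α_{invar}, cooling drives the cast iron into tension and the invar into compression.
Setting the final lengths equal and cancelling L: (α₁ − α₂)ΔT = P/(A₁E₁) + P/(A₂E₂).
|α₁ − α₂|·ΔT = 9.3×10⁻⁶ × 83 = 0.0007719.
1/(A₁E₁) + 1/(A₂E₂) = 1/(2425×118×10³) + 1/(1950×147×10³) = 6.983×10⁻⁹ N⁻¹.
P = 0.0007719 / 6.983×10⁻⁹ = 110500 N = 110.5 kN.
σ_{cast iron} = P/A₁ = 110500/2425 = 45.58 MPa, tensile.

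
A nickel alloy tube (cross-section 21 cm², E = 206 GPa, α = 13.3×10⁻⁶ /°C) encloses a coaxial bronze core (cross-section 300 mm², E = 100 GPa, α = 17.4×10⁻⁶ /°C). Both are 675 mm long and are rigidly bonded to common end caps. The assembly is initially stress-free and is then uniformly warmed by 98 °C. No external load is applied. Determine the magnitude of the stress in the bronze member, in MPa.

σ ≈ 37.6 MPa (compressive)

The bronze has the larger α, so on heating it would change length more than the nickel alloy if both were free. The rigid plates force a common final length, so the bronze is put into compression and the nickel alloy into tension, with equal and opposite forces P (no external load).
Setting the final lengths equal and cancelling L: (α₁ − α₂)ΔT = P/(A₁E₁) + P/(A₂E₂).
|α₁ − α₂|·ΔT = 4.1×10⁻⁶ × 98 = 0.0004018.
1/(A₁E₁) + 1/(A₂E₂) = 1/(2100×206×10³) + 1/(300×100×10³) = 3.564×10⁻⁸ N⁻¹.
P = 0.0004018 / 3.564×10⁻⁸ = 11270 N = 11.27 kN.
σ_{bronze} = P/A₂ = 11270/300 = 37.57 MPa, compressive.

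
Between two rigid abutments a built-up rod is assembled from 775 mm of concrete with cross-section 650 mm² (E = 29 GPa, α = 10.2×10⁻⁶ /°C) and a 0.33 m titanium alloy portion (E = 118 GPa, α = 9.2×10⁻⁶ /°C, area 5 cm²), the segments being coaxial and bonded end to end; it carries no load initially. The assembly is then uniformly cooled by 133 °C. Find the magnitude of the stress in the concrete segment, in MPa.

σ ≈ 47.9 MPa (tensile)

Free thermal contraction of the whole bar: Σ αᵢΔT Lᵢ = 10.2×10⁻⁶×133×775 + 9.2×10⁻⁶×133×330 = 1.455 mm.
The walls prevent any net length change, so an axial force P (same in every segment) develops. Compatibility: P · Σ Lᵢ/(AᵢEᵢ) = δ_free.
The series flexibility is Σ Lᵢ/(AᵢEᵢ) = 775/(650×29×10³) + 330/(500×118×10³) = 4.671×10⁻⁵ mm/N.
So P = 1.455 / 4.671×10⁻⁵ = 31.15 kN, tensile.
σ_{concrete} = P / A = 31150 / 650 = 47.93 MPa.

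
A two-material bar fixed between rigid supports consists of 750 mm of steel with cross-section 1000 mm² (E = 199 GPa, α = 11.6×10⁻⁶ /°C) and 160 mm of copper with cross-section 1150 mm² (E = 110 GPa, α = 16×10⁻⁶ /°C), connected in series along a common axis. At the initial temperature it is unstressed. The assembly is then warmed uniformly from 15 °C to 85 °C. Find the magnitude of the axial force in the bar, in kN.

P ≈ 157 kN (compressive)

Free thermal expansion of the whole bar: Σ αᵢΔT Lᵢ = 11.6×10⁻⁶×70×750 + 16×10⁻⁶×70×160 = 0.7882 mm.
The rigid supports impose zero overall length change; the single axial force P common to all segments must satisfy P Σ Lᵢ/(AᵢEᵢ) = δ_free.
Σ Lᵢ/(AᵢEᵢ) = 750/(1000×199×10³) + 160/(1150×110×10³) = 5.034×10⁻⁶ mm/N.
P = 0.7882 / 5.034×10⁻⁶ = 156600 N = 156.6 kN, compressive.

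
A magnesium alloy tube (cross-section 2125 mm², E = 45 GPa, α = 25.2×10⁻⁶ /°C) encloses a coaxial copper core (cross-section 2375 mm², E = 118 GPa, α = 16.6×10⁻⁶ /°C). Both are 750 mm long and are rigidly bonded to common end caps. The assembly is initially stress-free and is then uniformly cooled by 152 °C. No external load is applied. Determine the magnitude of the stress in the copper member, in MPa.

Both members must finish at the same length. With the larger α, the magnesium alloy tends to over-contract; the plates restrain it, putting the magnesium alloy in tension and the copper in compression. With no external load the two internal forces are equal and opposite, magnitude P.
Setting the final lengths equal and cancelling L: (α₁ − α₂)ΔT = P/(A₁E₁) + P/(A₂E₂).
|α₁ − α₂|·ΔT = 8.6×10⁻⁶ × 152 = 0.001307.
1/(A₁E₁) + 1/(A₂E₂) = 1/(2125×45×10³) + 1/(2375×118×10³) = 1.403×10⁻⁸ N⁻¹.
So P = 0.001307 / 1.403×10⁻⁸ = 93.2 kN.
σ_{copper} = P/A₂ = 93200/2375 = 39.24 MPa, compressive.

σ ≈ 39.2 MPa (compressive)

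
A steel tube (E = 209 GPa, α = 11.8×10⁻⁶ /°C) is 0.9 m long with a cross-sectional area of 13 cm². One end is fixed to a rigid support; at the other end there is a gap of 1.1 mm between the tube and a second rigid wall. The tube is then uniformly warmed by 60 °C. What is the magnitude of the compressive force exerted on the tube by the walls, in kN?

P ≈ 0 kN

Unrestrained expansion: δ_free = αΔT L = 11.8×10⁻⁶ × 60 × 900 = 0.6372 mm.
Since δ_free = 0.637 mm is less than the 1.1 mm gap, the tube never touches the wall. No axial force develops.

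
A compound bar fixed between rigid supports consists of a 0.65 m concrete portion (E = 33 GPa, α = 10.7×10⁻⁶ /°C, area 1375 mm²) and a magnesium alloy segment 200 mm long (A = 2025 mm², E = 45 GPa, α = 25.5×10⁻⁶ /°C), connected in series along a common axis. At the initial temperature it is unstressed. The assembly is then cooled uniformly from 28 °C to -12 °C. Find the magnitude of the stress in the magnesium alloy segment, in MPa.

If the supports were absent, the total length change would be Σ αᵢΔT Lᵢ = 10.7×10⁻⁶×40×650 + 25.5×10⁻⁶×40×200 = 0.4822 mm.
Since the ends are fixed, an axial force P builds up, equal in every segment, with P · Σ Lᵢ/(AᵢEᵢ) = δ_free.
Σ Lᵢ/(AᵢEᵢ) = 650/(1375×33×10³) + 200/(2025×45×10³) = 1.652×10⁻⁵ mm/N.
P = 0.4822 / 1.652×10⁻⁵ = 29190 N = 29.19 kN, tensile.
σ_{magnesium alloy} = P / A = 29190 / 2025 = 14.41 MPa.

σ ≈ 14.4 MPa (tensile)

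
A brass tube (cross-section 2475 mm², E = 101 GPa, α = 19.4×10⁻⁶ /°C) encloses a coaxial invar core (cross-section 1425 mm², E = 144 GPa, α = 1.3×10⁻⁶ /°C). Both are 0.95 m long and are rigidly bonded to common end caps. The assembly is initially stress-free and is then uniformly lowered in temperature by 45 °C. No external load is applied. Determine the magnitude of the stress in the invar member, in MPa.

Both members must finish at the same length. With the larger α, the brass tends to over-contract; the plates restrain it, putting the brass in tension and the invar in compression. With no external load the two internal forces are equal and opposite, magnitude P.
Setting the final lengths equal and cancelling L: (α₁ − α₂)ΔT = P/(A₁E₁) + P/(A₂E₂).
|α₁ − α₂|·ΔT = 18.1×10⁻⁶ × 45 = 0.0008145.
1/(A₁E₁) + 1/(A₂E₂) = 1/(2475×101×10³) + 1/(1425×144×10³) = 8.874×10⁻⁹ N⁻¹.
So P = 0.0008145 / 8.874×10⁻⁹ = 91.79 kN.
σ_{invar} = P/A₂ = 91790/1425 = 64.41 MPa, compressive.

σ ≈ 64.4 MPa (compressive)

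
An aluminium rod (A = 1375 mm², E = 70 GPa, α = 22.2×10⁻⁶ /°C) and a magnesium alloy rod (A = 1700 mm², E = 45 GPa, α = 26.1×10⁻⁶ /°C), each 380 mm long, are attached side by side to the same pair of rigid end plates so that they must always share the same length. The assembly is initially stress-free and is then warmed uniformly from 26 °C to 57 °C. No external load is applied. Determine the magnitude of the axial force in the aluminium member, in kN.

Equilibrium of a rigid end plate with no external load gives equal and opposite internal forces ±P in the two members. Since α_{magnesium alloy} > α_{aluminium}, heating drives the magnesium alloy into compression and the aluminium into tension.
Equating the net (thermal + elastic) strains gives |α₁ − α₂|·ΔT = P·[1/(A₁E₁) + 1/(A₂E₂)].
|α₁ − α₂|·ΔT = 3.9×10⁻⁶ × 31 = 0.0001209.
1/(A₁E₁) + 1/(A₂E₂) = 1/(1375×70×10³) + 1/(1700×45×10³) = 2.346×10⁻⁸ N⁻¹.
P = 0.0001209 / 2.346×10⁻⁸ = 5153 N = 5.153 kN.

P ≈ 5.15 kN (tensile in the aluminium)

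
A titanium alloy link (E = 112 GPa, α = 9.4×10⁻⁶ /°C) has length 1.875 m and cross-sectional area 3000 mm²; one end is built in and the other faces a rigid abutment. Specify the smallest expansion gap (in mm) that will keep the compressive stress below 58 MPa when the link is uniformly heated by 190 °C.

g ≈ 2.38 mm

With no wall the link would lengthen by αΔT L = 9.4×10⁻⁶ × 190 × 1875 = 3.349 mm.
A stress of 58 MPa corresponds to the wall pushing the link back by σL/E = 58×1875/(112×10³) = 0.971 mm.
So the gap has to take up the difference, g_min = δ_free − σL/E = 3.349 − 0.971 = 2.378 mm.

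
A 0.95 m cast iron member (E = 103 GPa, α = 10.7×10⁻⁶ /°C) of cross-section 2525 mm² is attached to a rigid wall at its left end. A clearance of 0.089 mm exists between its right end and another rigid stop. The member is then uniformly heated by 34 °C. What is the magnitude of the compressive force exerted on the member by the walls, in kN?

P ≈ 70.3 kN

Free thermal elongation = αΔT L = 10.7×10⁻⁶ × 34 × 950 = 0.3456 mm.
After closing the 0.089 mm clearance, 0.3456 − 0.089 = 0.2566 mm of expansion remains to be suppressed by the wall.
So σ = E(δ_free − g)/L = 103×10³ × 0.2566/950 = 27.82 MPa.
P = σA = 27.82 × 2525 = 70.25 kN.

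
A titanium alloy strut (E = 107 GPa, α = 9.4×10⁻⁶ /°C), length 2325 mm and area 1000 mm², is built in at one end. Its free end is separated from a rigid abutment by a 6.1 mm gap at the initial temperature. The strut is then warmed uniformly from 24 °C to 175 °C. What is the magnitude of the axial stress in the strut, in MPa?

σ ≈ 0 MPa

Unrestrained expansion: δ_free = αΔT L = 9.4×10⁻⁶ × 151 × 2325 = 3.3 mm.
This is smaller than the 6.1 mm clearance, so the strut expands freely without reaching the stop — the stress is zero.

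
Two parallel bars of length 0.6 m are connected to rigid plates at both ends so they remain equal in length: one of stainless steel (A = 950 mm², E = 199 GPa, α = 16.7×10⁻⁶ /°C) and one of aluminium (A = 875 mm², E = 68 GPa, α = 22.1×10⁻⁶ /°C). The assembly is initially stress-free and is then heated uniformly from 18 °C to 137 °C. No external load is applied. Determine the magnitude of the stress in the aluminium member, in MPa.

Equilibrium of a rigid end plate with no external load gives equal and opposite internal forces ±P in the two members. Since α_{aluminium} > α_{stainless steel}, heating drives the aluminium into compression and the stainless steel into tension.
Setting the final lengths equal and cancelling L: (α₁ − α₂)ΔT = P/(A₁E₁) + P/(A₂E₂).
|α₁ − α₂|·ΔT = 5.4×10⁻⁶ × 119 = 0.0006426.
1/(A₁E₁) + 1/(A₂E₂) = 1/(950×199×10³) + 1/(875×68×10³) = 2.21×10⁻⁸ N⁻¹.
So P = 0.0006426 / 2.21×10⁻⁸ = 29.08 kN.
σ_{aluminium} = P/A₂ = 29080/875 = 33.24 MPa, compressive.

σ ≈ 33.2 MPa (compressive)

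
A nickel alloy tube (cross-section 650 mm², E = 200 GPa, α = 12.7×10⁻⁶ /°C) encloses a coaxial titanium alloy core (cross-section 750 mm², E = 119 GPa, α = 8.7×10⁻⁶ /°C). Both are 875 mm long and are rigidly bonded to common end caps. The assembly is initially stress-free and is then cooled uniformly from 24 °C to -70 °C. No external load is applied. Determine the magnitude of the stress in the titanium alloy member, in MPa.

The nickel alloy has the larger α, so on cooling it would change length more than the titanium alloy if both were free. The rigid plates force a common final length, so the nickel alloy is put into tension and the titanium alloy into compression, with equal and opposite forces P (no external load).
Setting the final lengths equal and cancelling L: (α₁ − α₂)ΔT = P/(A₁E₁) + P/(A₂E₂).
|α₁ − α₂|·ΔT = 4×10⁻⁶ × 94 = 0.000376.
1/(A₁E₁) + 1/(A₂E₂) = 1/(650×200×10³) + 1/(750×119×10³) = 1.89×10⁻⁸ N⁻¹.
P = 0.000376 / 1.89×10⁻⁸ = 19900 N = 19.9 kN.
σ_{titanium alloy} = P/A₂ = 19900/750 = 26.53 MPa, compressive.

σ ≈ 26.5 MPa (compressive)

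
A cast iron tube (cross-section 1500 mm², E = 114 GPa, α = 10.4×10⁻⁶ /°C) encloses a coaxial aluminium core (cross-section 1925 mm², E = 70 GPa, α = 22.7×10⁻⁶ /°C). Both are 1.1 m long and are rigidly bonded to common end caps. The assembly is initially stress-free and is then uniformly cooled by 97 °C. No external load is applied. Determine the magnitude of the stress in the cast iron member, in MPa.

The aluminium has the larger α, so on cooling it would change length more than the cast iron if both were free. The rigid plates force a common final length, so the aluminium is put into tension and the cast iron into compression, with equal and opposite forces P (no external load).
Setting the final lengths equal and cancelling L: (α₁ − α₂)ΔT = P/(A₁E₁) + P/(A₂E₂).
|α₁ − α₂|·ΔT = 12.3×10⁻⁶ × 97 = 0.001193.
1/(A₁E₁) + 1/(A₂E₂) = 1/(1500×114×10³) + 1/(1925×70×10³) = 1.327×10⁻⁸ N⁻¹.
So P = 0.001193 / 1.327×10⁻⁸ = 89.92 kN.
σ_{cast iron} = P/A₁ = 89920/1500 = 59.94 MPa, compressive.

σ ≈ 59.9 MPa (compressive)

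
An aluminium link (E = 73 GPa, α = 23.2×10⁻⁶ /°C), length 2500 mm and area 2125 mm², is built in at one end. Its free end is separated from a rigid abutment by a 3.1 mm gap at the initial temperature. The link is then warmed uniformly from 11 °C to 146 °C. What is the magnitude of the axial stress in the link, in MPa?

σ ≈ 138 MPa (compressive)

If the wall were absent the link would grow by αΔT L = 23.2×10⁻⁶ × 135 × 2500 = 7.83 mm.
The gap closes (δ_free > 3.1 mm) and the wall then resists a further 7.83 − 3.1 = 4.73 mm of expansion.
That suppressed elongation corresponds to σ = E·Δ/L = 73×10³ × 4.73/2500 = 138.1 MPa.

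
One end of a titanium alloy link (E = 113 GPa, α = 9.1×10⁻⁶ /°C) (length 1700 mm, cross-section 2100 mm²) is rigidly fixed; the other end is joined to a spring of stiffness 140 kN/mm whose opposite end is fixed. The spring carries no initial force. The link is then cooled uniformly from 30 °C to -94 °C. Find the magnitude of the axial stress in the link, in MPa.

σ ≈ 63.8 MPa (tensile)

Free thermal contraction: δ_free = αΔT L = 9.1×10⁻⁶ × 124 × 1700 = 1.918 mm.
With a force P in the spring, the elastic change of the link is PL/(AE) and that of the spring is P/k; compatibility requires their sum to equal δ_free.
P [ L/(AE) + 1/k ] = δ_free → P [ 1700/(2100×113×10³) + 1/(140×10³) ] = 1.918.
P = 1.918 / 1.431×10⁻⁵ = 134100 N.
σ = P/A = 134100/2100 = 63.85 MPa.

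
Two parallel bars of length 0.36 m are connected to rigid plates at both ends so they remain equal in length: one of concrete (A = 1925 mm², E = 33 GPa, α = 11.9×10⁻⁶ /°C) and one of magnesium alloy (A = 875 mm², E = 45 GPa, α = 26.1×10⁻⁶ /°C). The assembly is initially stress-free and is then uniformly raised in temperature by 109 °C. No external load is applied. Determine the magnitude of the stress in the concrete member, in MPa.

Both members must finish at the same length. With the larger α, the magnesium alloy tends to over-expand; the plates restrain it, putting the magnesium alloy in compression and the concrete in tension. With no external load the two internal forces are equal and opposite, magnitude P.
Equating the net (thermal + elastic) strains gives |α₁ − α₂|·ΔT = P·[1/(A₁E₁) + 1/(A₂E₂)].
|α₁ − α₂|·ΔT = 14.2×10⁻⁶ × 109 = 0.001548.
1/(A₁E₁) + 1/(A₂E₂) = 1/(1925×33×10³) + 1/(875×45×10³) = 4.114×10⁻⁸ N⁻¹.
So P = 0.001548 / 4.114×10⁻⁸ = 37.62 kN.
σ_{concrete} = P/A₁ = 37620/1925 = 19.54 MPa, tensile.

σ ≈ 19.5 MPa (tensile)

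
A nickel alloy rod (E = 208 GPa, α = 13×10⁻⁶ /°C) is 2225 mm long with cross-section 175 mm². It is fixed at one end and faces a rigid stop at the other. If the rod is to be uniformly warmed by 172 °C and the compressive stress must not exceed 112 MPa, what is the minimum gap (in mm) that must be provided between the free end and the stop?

g ≈ 3.78 mm

With no wall the rod would lengthen by αΔT L = 13×10⁻⁶ × 172 × 2225 = 4.975 mm.
At the allowable stress the elastic shortening the wall may impose is σL/E = 112 × 2225 / (208×10³) = 1.198 mm.
The gap must absorb the remainder: g_min = 4.975 − 1.198 = 3.777 mm.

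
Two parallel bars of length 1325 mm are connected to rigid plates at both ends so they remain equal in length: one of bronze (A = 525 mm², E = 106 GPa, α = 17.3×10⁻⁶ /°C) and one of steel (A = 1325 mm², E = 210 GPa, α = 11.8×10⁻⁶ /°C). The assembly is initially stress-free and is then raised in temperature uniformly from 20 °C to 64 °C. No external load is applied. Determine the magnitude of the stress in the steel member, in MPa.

The bronze has the larger α, so on heating it would change length more than the steel if both were free. The rigid plates force a common final length, so the bronze is put into compression and the steel into tension, with equal and opposite forces P (no external load).
Setting the final lengths equal and cancelling L: (α₁ − α₂)ΔT = P/(A₁E₁) + P/(A₂E₂).
|α₁ − α₂|·ΔT = 5.5×10⁻⁶ × 44 = 0.000242.
1/(A₁E₁) + 1/(A₂E₂) = 1/(525×106×10³) + 1/(1325×210×10³) = 2.156×10⁻⁸ N⁻¹.
So P = 0.000242 / 2.156×10⁻⁸ = 11.22 kN.
σ_{steel} = P/A₂ = 11220/1325 = 8.47 MPa, tensile.

σ ≈ 8.47 MPa (tensile)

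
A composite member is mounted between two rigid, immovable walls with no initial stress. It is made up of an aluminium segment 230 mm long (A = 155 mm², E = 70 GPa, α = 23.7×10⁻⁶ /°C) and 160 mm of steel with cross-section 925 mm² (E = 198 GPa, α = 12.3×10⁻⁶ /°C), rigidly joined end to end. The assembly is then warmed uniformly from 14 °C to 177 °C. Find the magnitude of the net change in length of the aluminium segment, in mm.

With the walls removed the bar would change length by δ_free = Σ αᵢΔT Lᵢ = 23.7×10⁻⁶×163×230 + 12.3×10⁻⁶×163×160 = 1.209 mm.
The rigid supports impose zero overall length change; the single axial force P common to all segments must satisfy P Σ Lᵢ/(AᵢEᵢ) = δ_free.
Σ Lᵢ/(AᵢEᵢ) = 230/(155×70×10³) + 160/(925×198×10³) = 2.207×10⁻⁵ mm/N.
Hence P = δ_free / Σ(L/AE) = 1.209/2.207×10⁻⁵ = 54.79 kN (compressive).
For the aluminium segment, free thermal change = 23.7×10⁻⁶×163×230 = 0.8885 mm and elastic change from P = 54790×230/(155×70×10³) = 1.161 mm; these oppose, so the net change is 0.273 mm (segment shortens).

|ΔL| ≈ 0.273 mm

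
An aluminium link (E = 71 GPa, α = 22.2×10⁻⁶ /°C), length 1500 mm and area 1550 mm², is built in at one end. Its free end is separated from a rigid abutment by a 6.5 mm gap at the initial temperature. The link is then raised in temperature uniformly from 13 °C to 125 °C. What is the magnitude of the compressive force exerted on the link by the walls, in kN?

P ≈ 0 kN

Free thermal elongation = αΔT L = 22.2×10⁻⁶ × 112 × 1500 = 3.73 mm.
Since δ_free = 3.73 mm is less than the 6.5 mm gap, the link never touches the wall. No axial force develops.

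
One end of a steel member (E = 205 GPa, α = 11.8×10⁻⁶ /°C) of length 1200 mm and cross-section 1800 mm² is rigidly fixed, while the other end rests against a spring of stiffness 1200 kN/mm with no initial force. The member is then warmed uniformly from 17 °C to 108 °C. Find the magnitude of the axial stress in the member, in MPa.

If the spring were absent the member would lengthen by αΔT L = 11.8×10⁻⁶ × 91 × 1200 = 1.289 mm.
Let P be the compressive force at the spring. The member shortens elastically by PL/(AE) and the spring compresses by P/k; together these equal δ_free.
So P = δ_free / [L/(AE) + 1/k] = 1.289 / [ 1200/(1800×205×10³) + 1/(1200×10³) ].
P = 1.289 / 4.085×10⁻⁶ = 315400 N.
σ = P/A = 315400/1800 = 175.2 MPa.

σ ≈ 175 MPa (compressive)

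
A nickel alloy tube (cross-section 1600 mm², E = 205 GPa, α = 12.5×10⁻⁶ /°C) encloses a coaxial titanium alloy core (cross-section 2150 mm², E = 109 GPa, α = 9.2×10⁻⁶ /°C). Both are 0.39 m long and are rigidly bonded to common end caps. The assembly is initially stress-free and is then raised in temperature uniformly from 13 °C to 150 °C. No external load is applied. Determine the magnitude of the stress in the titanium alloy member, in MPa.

σ ≈ 28.7 MPa (tensile)

The nickel alloy has the larger α, so on heating it would change length more than the titanium alloy if both were free. The rigid plates force a common final length, so the nickel alloy is put into compression and the titanium alloy into tension, with equal and opposite forces P (no external load).
Equating the net (thermal + elastic) strains gives |α₁ − α₂|·ΔT = P·[1/(A₁E₁) + 1/(A₂E₂)].
|α₁ − α₂|·ΔT = 3.3×10⁻⁶ × 137 = 0.0004521.
1/(A₁E₁) + 1/(A₂E₂) = 1/(1600×205×10³) + 1/(2150×109×10³) = 7.316×10⁻⁹ N⁻¹.
So P = 0.0004521 / 7.316×10⁻⁹ = 61.8 kN.
σ_{titanium alloy} = P/A₂ = 61800/2150 = 28.74 MPa, tensile.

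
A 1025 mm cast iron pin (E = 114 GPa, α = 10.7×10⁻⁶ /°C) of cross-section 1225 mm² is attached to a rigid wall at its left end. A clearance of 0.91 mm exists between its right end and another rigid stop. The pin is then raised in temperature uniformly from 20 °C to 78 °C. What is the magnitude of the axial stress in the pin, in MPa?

σ ≈ 0 MPa

If the wall were absent the pin would grow by αΔT L = 10.7×10⁻⁶ × 58 × 1025 = 0.6361 mm.
This is smaller than the 0.91 mm clearance, so the pin expands freely without reaching the stop — the stress is zero.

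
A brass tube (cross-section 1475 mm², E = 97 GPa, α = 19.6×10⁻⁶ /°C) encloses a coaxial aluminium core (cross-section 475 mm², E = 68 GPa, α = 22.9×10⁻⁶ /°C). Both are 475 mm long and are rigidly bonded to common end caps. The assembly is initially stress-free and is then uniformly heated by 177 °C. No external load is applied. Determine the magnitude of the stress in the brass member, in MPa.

σ ≈ 10.4 MPa (tensile)

Equilibrium of a rigid end plate with no external load gives equal and opposite internal forces ±P in the two members. Since α_{aluminium} > α_{brass}, heating drives the aluminium into compression and the brass into tension.
Equating the net (thermal + elastic) strains gives |α₁ − α₂|·ΔT = P·[1/(A₁E₁) + 1/(A₂E₂)].
|α₁ − α₂|·ΔT = 3.3×10⁻⁶ × 177 = 0.0005841.
1/(A₁E₁) + 1/(A₂E₂) = 1/(1475×97×10³) + 1/(475×68×10³) = 3.795×10⁻⁸ N⁻¹.
P = 0.0005841 / 3.795×10⁻⁸ = 15390 N = 15.39 kN.
σ_{brass} = P/A₁ = 15390/1475 = 10.44 MPa, tensile.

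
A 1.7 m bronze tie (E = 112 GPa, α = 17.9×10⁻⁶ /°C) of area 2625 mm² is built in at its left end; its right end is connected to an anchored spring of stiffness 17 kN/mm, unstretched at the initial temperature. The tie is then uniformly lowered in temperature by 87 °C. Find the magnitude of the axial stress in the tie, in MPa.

σ ≈ 15.6 MPa (tensile)

Free thermal contraction: δ_free = αΔT L = 17.9×10⁻⁶ × 87 × 1700 = 2.647 mm.
Let P be the tensile force in the spring. The tie extends elastically by PL/(AE) and the spring stretches by P/k; together these equal δ_free.
So P = δ_free / [L/(AE) + 1/k] = 2.647 / [ 1700/(2625×112×10³) + 1/(17×10³) ].
P = 2.647 / 6.461×10⁻⁵ = 40980 N.
σ = P/A = 40980/2625 = 15.61 MPa.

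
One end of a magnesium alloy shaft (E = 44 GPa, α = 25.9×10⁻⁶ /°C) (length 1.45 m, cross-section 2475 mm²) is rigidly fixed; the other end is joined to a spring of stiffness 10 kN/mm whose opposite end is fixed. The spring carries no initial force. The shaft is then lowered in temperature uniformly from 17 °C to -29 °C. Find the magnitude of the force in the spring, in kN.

If the spring were absent the shaft would shorten by αΔT L = 25.9×10⁻⁶ × 46 × 1450 = 1.728 mm.
With a force P in the spring, the elastic change of the shaft is PL/(AE) and that of the spring is P/k; compatibility requires their sum to equal δ_free.
So P = δ_free / [L/(AE) + 1/k] = 1.728 / [ 1450/(2475×44×10³) + 1/(10×10³) ].
P = 1.728 / 0.0001133 = 15250 N.

P ≈ 15.2 kN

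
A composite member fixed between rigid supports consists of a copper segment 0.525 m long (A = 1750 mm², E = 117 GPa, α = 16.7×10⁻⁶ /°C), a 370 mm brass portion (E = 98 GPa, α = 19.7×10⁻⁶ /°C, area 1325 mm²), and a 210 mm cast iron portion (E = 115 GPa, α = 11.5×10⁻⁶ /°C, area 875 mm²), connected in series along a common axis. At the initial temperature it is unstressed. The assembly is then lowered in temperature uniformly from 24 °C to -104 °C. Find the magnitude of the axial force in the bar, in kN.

If the supports were absent, the total length change would be Σ αᵢΔT Lᵢ = 16.7×10⁻⁶×128×525 + 19.7×10⁻⁶×128×370 + 11.5×10⁻⁶×128×210 = 2.364 mm.
The walls prevent any net length change, so an axial force P (same in every segment) develops. Compatibility: P · Σ Lᵢ/(AᵢEᵢ) = δ_free.
Σ Lᵢ/(AᵢEᵢ) = 525/(1750×117×10³) + 370/(1325×98×10³) + 210/(875×115×10³) = 7.501×10⁻⁶ mm/N.
Hence P = δ_free / Σ(L/AE) = 2.364/7.501×10⁻⁶ = 315.2 kN (tensile).

P ≈ 315 kN (tensile)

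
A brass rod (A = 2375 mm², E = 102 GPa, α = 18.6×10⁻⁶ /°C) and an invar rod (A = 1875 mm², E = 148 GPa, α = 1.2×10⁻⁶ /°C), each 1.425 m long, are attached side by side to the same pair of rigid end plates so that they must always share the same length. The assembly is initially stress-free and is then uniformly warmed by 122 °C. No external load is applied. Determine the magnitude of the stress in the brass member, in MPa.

Both members must finish at the same length. With the larger α, the brass tends to over-expand; the plates restrain it, putting the brass in compression and the invar in tension. With no external load the two internal forces are equal and opposite, magnitude P.
Equating the net (thermal + elastic) strains gives |α₁ − α₂|·ΔT = P·[1/(A₁E₁) + 1/(A₂E₂)].
|α₁ − α₂|·ΔT = 17.4×10⁻⁶ × 122 = 0.002123.
1/(A₁E₁) + 1/(A₂E₂) = 1/(2375×102×10³) + 1/(1875×148×10³) = 7.732×10⁻⁹ N⁻¹.
So P = 0.002123 / 7.732×10⁻⁹ = 274.6 kN.
σ_{brass} = P/A₁ = 274600/2375 = 115.6 MPa, compressive.

σ ≈ 116 MPa (compressive)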